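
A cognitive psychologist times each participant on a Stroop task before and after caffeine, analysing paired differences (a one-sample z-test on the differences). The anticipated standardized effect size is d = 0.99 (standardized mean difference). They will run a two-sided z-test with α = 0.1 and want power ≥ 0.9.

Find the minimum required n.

n = 9

Set Φ(δ − 1.645) = 0.9; then δ − 1.645 = Φ⁻¹(0.9) = 1.282, giving δ = 2.926.
(For δ > 0 the lower-tail rejection region contributes negligibly to power, so the one-term inversion is standard.)
δ = d·√n ⇒ n = (δ/d)² = (2.926 / 0.99)² = 8.74.
Rounding up, n = 9.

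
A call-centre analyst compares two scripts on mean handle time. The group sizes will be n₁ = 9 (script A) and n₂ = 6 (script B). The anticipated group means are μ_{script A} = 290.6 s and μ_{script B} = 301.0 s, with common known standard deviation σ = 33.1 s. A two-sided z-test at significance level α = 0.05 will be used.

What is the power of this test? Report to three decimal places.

Standardized effect: d = |μ_{script A} − μ_{script B}| / σ = |290.6 − 301.0| / 33.1 = 0.3142
Noncentrality parameter: δ = d / √(1/n₁ + 1/n₂) = 0.3142 / √(1/9 + 1/6) = 0.5962
Two-sided α = 0.05 → critical value z_{0.025} = 1.960.
Power = Φ(δ − 1.960) + Φ(−δ − 1.960) = Φ(-1.364) + Φ(-2.556) = 0.0863 + 0.0053 = 0.0916.

Power ≈ 0.092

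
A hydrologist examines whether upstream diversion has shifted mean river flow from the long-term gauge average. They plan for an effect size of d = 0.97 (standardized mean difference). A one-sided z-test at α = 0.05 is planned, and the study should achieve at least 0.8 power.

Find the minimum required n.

For power 0.8 need Φ(δ − z_{0.05}) = 0.8, so δ = z_{0.05} + z_{0.20} = 1.645 + 0.842 = 2.486.
δ = d·√n ⇒ n = (δ/d)² = (2.486 / 0.97)² = 6.57.
Rounding up, n = 7.

n = 7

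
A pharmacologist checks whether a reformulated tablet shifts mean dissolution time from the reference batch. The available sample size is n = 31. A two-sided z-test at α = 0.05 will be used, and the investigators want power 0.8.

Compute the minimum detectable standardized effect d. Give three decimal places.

Need Φ(δ − 1.960) = 0.8, so δ = 1.960 + 0.842 = 2.802.
(The second rejection-region term Φ(−δ − z_{α/2}) is negligible and dropped.)
δ = d·√n ⇒ d = δ/√n = 2.802/√31 = 0.5032.

d ≈ 0.503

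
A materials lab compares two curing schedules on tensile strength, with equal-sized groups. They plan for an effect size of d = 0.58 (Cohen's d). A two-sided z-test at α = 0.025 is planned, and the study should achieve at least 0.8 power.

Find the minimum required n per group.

For power 0.8 need Φ(δ − z_{0.0125}) = 0.8, so δ = z_{0.0125} + z_{0.20} = 2.241 + 0.842 = 3.083.
(Ignoring the negligible lower-tail rejection probability gives the usual closed-form inversion.)
δ = d·√(n/2) ⇒ n = 2(δ/d)² = 2 × (3.083 / 0.58)² = 56.51.
Round up to the next whole unit.

n = 57 per group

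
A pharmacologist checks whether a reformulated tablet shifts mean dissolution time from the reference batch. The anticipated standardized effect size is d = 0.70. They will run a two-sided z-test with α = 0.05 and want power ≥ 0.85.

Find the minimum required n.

n = 19

Set Φ(δ − 1.960) = 0.85; then δ − 1.960 = Φ⁻¹(0.85) = 1.036, giving δ = 2.996.
(The Φ(−δ − z_{α/2}) term is vanishingly small for δ > 0 and is dropped in the standard sample-size formula.)
δ = d·√n ⇒ n = (δ/d)² = (2.996 / 0.70)² = 18.32.
Rounding up, n = 19.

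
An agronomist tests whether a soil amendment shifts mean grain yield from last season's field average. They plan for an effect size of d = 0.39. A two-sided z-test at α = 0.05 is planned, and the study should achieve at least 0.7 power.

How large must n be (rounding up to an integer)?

For power 0.7 need Φ(δ − z_{0.025}) = 0.7, so δ = z_{0.025} + z_{0.30} = 1.960 + 0.524 = 2.484.
(The Φ(−δ − z_{α/2}) term is vanishingly small for δ > 0 and is dropped in the standard sample-size formula.)
δ = d·√n ⇒ n = (δ/d)² = (2.484 / 0.39)² = 40.58.
Round up to the next whole unit.

n = 41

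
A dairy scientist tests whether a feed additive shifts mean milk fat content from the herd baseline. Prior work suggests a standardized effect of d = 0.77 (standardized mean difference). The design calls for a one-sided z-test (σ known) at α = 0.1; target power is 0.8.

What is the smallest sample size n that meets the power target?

Set Φ(δ − 1.282) = 0.8; then δ − 1.282 = Φ⁻¹(0.8) = 0.842, giving δ = 2.123.
δ = d·√n ⇒ n = (δ/d)² = (2.123 / 0.77)² = 7.60.
Rounding up, n = 8.

n = 8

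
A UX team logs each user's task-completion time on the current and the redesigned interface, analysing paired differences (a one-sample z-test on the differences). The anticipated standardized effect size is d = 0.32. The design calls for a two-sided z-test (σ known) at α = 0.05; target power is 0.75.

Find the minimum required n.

For power 0.75 need Φ(δ − z_{0.025}) = 0.75, so δ = z_{0.025} + z_{0.25} = 1.960 + 0.674 = 2.634.
(The Φ(−δ − z_{α/2}) term is vanishingly small for δ > 0 and is dropped in the standard sample-size formula.)
δ = d·√n ⇒ n = (δ/d)² = (2.634 / 0.32)² = 67.78.
Round up to the next whole unit.

n = 68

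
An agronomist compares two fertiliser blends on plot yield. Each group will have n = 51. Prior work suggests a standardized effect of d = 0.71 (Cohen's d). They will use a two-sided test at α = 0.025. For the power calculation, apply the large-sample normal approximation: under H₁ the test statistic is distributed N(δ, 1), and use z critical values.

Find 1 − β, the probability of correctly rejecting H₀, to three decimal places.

Power ≈ 0.911

Noncentrality parameter: δ = d·√(n/2) = 0.71 × √(51/2) = 3.5853
Two-sided α = 0.025 → critical value z_{0.0125} = 2.241.
Power = Φ(δ − 2.241) + Φ(−δ − 2.241) = Φ(1.344) + Φ(-5.827) = 0.9105 + 0.0000 = 0.9105.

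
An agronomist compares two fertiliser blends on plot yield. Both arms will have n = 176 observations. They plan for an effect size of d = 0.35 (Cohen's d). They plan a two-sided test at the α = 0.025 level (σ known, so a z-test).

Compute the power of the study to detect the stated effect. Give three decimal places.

Noncentrality parameter: δ = d·√(n/2) = 0.35 × √(176/2) = 3.2833
Critical value for a two-sided test at α = 0.025: z_{α/2} = 2.241.
Power = Φ(δ − 2.241) + Φ(−δ − 2.241) = Φ(1.042) + Φ(-5.525) = 0.8513 + 0.0000 = 0.8513.

Power ≈ 0.851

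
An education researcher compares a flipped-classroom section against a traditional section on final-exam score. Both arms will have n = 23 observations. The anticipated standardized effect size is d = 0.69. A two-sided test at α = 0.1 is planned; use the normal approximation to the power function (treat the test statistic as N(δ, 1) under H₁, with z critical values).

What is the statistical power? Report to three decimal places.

Power ≈ 0.757

Noncentrality parameter: δ = d·√(n/2) = 0.69 × √(23/2) = 2.3399
Two-sided α = 0.1 → critical value z_{0.05} = 1.645.
Power = Φ(δ − 1.645) + Φ(−δ − 1.645) = Φ(0.695) + Φ(-3.985) = 0.7565 + 0.0000 = 0.7565.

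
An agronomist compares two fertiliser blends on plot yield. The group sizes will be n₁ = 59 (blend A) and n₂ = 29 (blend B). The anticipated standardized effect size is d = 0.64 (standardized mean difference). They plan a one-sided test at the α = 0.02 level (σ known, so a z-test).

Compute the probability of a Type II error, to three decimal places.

β ≈ 0.221

Noncentrality parameter: δ = d / √(1/n₁ + 1/n₂) = 0.64 / √(1/59 + 1/29) = 2.8220
Critical value for a one-sided test at α = 0.02: z_α = 2.054.
Power = P(Z > 2.054 − δ) = Φ(0.768) = 0.7788.
Type II error: β = 1 − power = 1 − 0.7788 = 0.2212.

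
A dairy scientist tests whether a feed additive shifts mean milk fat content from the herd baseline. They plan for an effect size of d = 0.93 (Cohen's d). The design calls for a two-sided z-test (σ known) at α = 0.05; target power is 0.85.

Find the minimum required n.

Set Φ(δ − 1.960) = 0.85; then δ − 1.960 = Φ⁻¹(0.85) = 1.036, giving δ = 2.996.
(The Φ(−δ − z_{α/2}) term is vanishingly small for δ > 0 and is dropped in the standard sample-size formula.)
δ = d·√n ⇒ n = (δ/d)² = (2.996 / 0.93)² = 10.38.
Rounding up, n = 11.

n = 11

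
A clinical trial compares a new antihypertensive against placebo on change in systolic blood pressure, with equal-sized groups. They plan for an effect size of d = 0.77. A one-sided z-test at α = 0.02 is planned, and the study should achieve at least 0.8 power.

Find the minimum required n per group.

n = 29 per group

For power 0.8 need Φ(δ − z_{0.02}) = 0.8, so δ = z_{0.02} + z_{0.20} = 2.054 + 0.842 = 2.895.
δ = d·√(n/2) ⇒ n = 2(δ/d)² = 2 × (2.895 / 0.77)² = 28.28.
Round up to the next whole unit.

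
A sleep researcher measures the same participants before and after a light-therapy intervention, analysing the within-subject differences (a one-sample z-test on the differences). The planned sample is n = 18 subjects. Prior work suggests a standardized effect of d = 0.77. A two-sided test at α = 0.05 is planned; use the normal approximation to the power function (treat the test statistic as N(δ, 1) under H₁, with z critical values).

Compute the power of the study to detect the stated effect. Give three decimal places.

Power ≈ 0.904

Noncentrality parameter: δ = d·√n = 0.77 × √18 = 3.2668
Two-sided α = 0.05 → critical value z_{0.025} = 1.960.
Power = Φ(δ − 1.960) + Φ(−δ − 1.960) = Φ(1.307) + Φ(-5.227) = 0.9044 + 0.0000 = 0.9044.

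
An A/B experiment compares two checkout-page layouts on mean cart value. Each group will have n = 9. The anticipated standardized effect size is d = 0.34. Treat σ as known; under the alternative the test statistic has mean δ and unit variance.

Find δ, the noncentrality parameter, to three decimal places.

δ ≈ 0.721

δ = d·√(n/2) = 0.34 × √(9/2) = 0.7212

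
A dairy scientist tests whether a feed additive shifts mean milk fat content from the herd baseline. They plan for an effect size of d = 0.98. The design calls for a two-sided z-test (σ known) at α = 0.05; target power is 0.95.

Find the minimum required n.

Set Φ(δ − 1.960) = 0.95; then δ − 1.960 = Φ⁻¹(0.95) = 1.645, giving δ = 3.605.
(The Φ(−δ − z_{α/2}) term is vanishingly small for δ > 0 and is dropped in the standard sample-size formula.)
δ = d·√n ⇒ n = (δ/d)² = (3.605 / 0.98)² = 13.53.
Rounding up, n = 14.

n = 14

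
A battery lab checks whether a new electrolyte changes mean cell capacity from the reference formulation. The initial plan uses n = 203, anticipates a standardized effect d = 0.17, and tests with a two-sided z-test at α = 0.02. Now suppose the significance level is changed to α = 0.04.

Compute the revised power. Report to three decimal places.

Power ≈ 0.644

δ = d·√n = 0.17 × √203 = 2.4221 (unchanged). New critical value: z_{0.02} = 2.054.
Revised power = Φ(δ − 2.054) + Φ(−δ − 2.054) = Φ(0.368) + Φ(-4.476) = 0.6437 + 0.0000 = 0.6437.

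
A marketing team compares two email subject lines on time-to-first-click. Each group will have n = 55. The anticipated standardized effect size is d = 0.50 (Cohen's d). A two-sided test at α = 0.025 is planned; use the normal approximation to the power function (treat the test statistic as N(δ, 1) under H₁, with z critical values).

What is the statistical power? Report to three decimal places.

Power ≈ 0.648

Noncentrality parameter: δ = d·√(n/2) = 0.50 × √(55/2) = 2.6220
Critical value for a two-sided test at α = 0.025: z_{α/2} = 2.241.
Power = Φ(δ − 2.241) + Φ(−δ − 2.241) = Φ(0.381) + Φ(-4.863) = 0.6483 + 0.0000 = 0.6483.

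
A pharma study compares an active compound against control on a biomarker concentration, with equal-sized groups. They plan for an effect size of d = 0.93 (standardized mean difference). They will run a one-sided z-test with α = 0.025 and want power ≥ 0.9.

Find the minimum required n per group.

For power 0.9 need Φ(δ − z_{0.025}) = 0.9, so δ = z_{0.025} + z_{0.10} = 1.960 + 1.282 = 3.242.
δ = d·√(n/2) ⇒ n = 2(δ/d)² = 2 × (3.242 / 0.93)² = 24.30.
Rounding up, n = 25 per group.

n = 25 per group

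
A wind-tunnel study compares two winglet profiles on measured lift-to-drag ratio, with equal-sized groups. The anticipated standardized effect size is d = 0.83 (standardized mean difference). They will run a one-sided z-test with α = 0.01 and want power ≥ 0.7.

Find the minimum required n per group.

n = 24 per group

For power 0.7 need Φ(δ − z_{0.01}) = 0.7, so δ = z_{0.01} + z_{0.30} = 2.326 + 0.524 = 2.851.
δ = d·√(n/2) ⇒ n = 2(δ/d)² = 2 × (2.851 / 0.83)² = 23.59.
Rounding up, n = 24 per group.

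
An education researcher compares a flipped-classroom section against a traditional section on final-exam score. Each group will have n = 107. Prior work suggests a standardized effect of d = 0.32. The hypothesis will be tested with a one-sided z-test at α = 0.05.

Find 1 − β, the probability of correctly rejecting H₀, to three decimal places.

Power ≈ 0.757

Noncentrality parameter: δ = d·√(n/2) = 0.32 × √(107/2) = 2.3406
Critical value for a one-sided test at α = 0.05: z_α = 1.645.
Power = P(Z > 1.645 − δ) = Φ(0.696) = 0.7567.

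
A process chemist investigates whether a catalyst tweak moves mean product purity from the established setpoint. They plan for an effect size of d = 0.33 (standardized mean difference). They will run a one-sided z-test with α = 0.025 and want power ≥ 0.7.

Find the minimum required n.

n = 57

Set Φ(δ − 1.960) = 0.7; then δ − 1.960 = Φ⁻¹(0.7) = 0.524, giving δ = 2.484.
δ = d·√n ⇒ n = (δ/d)² = (2.484 / 0.33)² = 56.68.
Round up to the next whole unit.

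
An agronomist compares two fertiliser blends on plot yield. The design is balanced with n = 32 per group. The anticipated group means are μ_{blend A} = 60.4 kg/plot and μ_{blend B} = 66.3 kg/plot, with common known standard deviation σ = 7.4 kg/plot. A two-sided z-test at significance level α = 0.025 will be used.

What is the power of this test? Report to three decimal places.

Standardized effect: d = |μ_{blend A} − μ_{blend B}| / σ = |60.4 − 66.3| / 7.4 = 0.7973
Noncentrality parameter: δ = d·√(n/2) = 0.7973 × √(32/2) = 3.1892
Two-sided α = 0.025 → critical value z_{0.0125} = 2.241.
Power = Φ(δ − 2.241) + Φ(−δ − 2.241) = Φ(0.948) + Φ(-5.431) = 0.8284 + 0.0000 = 0.8284.

Power ≈ 0.828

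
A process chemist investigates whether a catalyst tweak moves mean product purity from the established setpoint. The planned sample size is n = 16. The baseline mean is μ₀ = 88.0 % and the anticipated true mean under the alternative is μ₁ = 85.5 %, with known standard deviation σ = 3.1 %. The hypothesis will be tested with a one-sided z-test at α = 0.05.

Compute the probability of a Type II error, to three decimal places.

β ≈ 0.057

Standardized effect: d = |μ₁ − μ₀| / σ = |85.5 − 88.0| / 3.1 = 0.8065
Noncentrality parameter: δ = d·√n = 0.8065 × √16 = 3.2258
Critical value for a one-sided test at α = 0.05: z_α = 1.645.
Power = P(Z > 1.645 − δ) = Φ(1.581) = 0.9431.
Type II error: β = 1 − power = 1 − 0.9431 = 0.0569.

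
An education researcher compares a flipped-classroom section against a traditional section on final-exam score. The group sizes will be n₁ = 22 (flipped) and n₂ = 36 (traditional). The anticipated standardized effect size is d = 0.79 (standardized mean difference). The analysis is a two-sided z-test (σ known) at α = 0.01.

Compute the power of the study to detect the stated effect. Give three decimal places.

Power ≈ 0.634

Noncentrality parameter: δ = d / √(1/n₁ + 1/n₂) = 0.79 / √(1/22 + 1/36) = 2.9193
Two-sided α = 0.01 → critical value z_{0.005} = 2.576.
Power = Φ(δ − 2.576) + Φ(−δ − 2.576) = Φ(0.343) + Φ(-5.495) = 0.6344 + 0.0000 = 0.6344.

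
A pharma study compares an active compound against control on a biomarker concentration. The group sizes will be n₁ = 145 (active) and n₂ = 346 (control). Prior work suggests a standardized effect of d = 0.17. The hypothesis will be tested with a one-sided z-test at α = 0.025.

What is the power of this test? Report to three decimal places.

Power ≈ 0.405

Noncentrality parameter: δ = d / √(1/n₁ + 1/n₂) = 0.17 / √(1/145 + 1/346) = 1.7184
Critical value for a one-sided test at α = 0.025: z_α = 1.960.
Power = P(Z > 1.960 − δ) = Φ(-0.242) = 0.4046.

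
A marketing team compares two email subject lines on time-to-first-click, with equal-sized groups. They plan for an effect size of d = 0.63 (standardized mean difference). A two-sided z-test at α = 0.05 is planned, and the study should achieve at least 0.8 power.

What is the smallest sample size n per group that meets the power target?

n = 40 per group

For power 0.8 need Φ(δ − z_{0.025}) = 0.8, so δ = z_{0.025} + z_{0.20} = 1.960 + 0.842 = 2.802.
(The Φ(−δ − z_{α/2}) term is vanishingly small for δ > 0 and is dropped in the standard sample-size formula.)
δ = d·√(n/2) ⇒ n = 2(δ/d)² = 2 × (2.802 / 0.63)² = 39.55.
Round up to the next whole unit.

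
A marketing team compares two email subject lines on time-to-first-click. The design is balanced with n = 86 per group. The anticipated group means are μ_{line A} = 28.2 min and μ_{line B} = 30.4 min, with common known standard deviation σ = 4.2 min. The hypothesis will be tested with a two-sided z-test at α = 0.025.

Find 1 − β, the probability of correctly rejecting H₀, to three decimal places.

Standardized effect: d = |μ_{line A} − μ_{line B}| / σ = |28.2 − 30.4| / 4.2 = 0.5238
Noncentrality parameter: δ = d·√(n/2) = 0.5238 × √(86/2) = 3.4348
Critical value for a two-sided test at α = 0.025: z_{α/2} = 2.241.
Power = Φ(δ − 2.241) + Φ(−δ − 2.241) = Φ(1.193) + Φ(-5.676) = 0.8837 + 0.0000 = 0.8837.

Power ≈ 0.884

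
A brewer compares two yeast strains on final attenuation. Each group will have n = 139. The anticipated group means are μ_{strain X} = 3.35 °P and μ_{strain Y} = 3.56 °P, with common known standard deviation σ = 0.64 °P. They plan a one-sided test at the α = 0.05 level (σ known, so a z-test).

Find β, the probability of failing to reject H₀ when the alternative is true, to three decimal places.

β ≈ 0.138

Standardized effect: d = |μ_{strain X} − μ_{strain Y}| / σ = |3.35 − 3.56| / 0.64 = 0.3281
Noncentrality parameter: δ = d·√(n/2) = 0.3281 × √(139/2) = 2.7355
Critical value for a one-sided test at α = 0.05: z_α = 1.645.
Power = Φ(δ − 1.645) = Φ(1.091) = 0.8623.
Type II error: β = 1 − power = 1 − 0.8623 = 0.1377.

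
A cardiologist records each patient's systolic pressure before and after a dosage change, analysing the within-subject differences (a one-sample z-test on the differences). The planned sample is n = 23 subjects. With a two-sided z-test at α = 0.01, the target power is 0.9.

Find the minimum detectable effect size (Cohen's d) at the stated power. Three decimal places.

d ≈ 0.804

Required noncentrality: δ = z_{0.005} + z_{0.10} = 2.576 + 1.282 = 3.857.
(Lower-tail contribution to power is negligible for δ > 0.)
δ = d·√n ⇒ d = δ/√n = 3.857/√23 = 0.8043.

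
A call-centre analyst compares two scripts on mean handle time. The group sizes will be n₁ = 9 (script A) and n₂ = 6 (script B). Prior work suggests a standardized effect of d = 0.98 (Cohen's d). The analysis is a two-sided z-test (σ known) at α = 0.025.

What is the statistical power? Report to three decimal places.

Noncentrality parameter: λ = d / √(1/n₁ + 1/n₂) = 0.98 / √(1/9 + 1/6) = 1.8594
Critical value for a two-sided test at α = 0.025: z_{α/2} = 2.241.
Power = Φ(λ − 2.241) + Φ(−λ − 2.241) = Φ(-0.382) + Φ(-4.101) = 0.3512 + 0.0000 = 0.3513.

Power ≈ 0.351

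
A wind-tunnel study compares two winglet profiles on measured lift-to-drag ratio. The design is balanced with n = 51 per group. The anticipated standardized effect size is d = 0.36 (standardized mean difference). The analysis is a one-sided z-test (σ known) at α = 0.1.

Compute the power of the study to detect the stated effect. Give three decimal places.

Power ≈ 0.704

Noncentrality parameter: δ = d·√(n/2) = 0.36 × √(51/2) = 1.8179
Critical value for a one-sided test at α = 0.1: z_α = 1.282.
Power = P(Z > 1.282 − δ) = Φ(0.536) = 0.7041.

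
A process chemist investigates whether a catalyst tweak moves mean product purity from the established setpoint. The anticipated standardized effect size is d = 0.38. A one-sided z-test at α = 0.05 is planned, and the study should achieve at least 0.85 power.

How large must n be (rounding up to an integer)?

n = 50

For power 0.85 need Φ(δ − z_{0.05}) = 0.85, so δ = z_{0.05} + z_{0.15} = 1.645 + 1.036 = 2.681.
δ = d·√n ⇒ n = (δ/d)² = (2.681 / 0.38)² = 49.79.
Round up to the next whole unit.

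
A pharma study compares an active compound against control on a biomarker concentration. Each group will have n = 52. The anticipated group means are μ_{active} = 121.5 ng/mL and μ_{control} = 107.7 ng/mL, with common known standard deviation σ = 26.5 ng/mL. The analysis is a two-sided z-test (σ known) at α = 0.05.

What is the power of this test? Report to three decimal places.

Power ≈ 0.757

Standardized effect: d = |μ_{active} − μ_{control}| / σ = |121.5 − 107.7| / 26.5 = 0.5208
Noncentrality parameter: δ = d·√(n/2) = 0.5208 × √(52/2) = 2.6553
Two-sided α = 0.05 → critical value z_{0.025} = 1.960.
Power = Φ(δ − 1.960) + Φ(−δ − 1.960) = Φ(0.695) + Φ(-4.615) = 0.7566 + 0.0000 = 0.7566.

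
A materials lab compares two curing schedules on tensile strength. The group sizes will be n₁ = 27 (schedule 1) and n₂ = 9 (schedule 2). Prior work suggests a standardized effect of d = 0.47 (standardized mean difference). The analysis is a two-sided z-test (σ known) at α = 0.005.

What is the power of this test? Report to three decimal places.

Power ≈ 0.056

Noncentrality parameter: δ = d / √(1/n₁ + 1/n₂) = 0.47 / √(1/27 + 1/9) = 1.2211
Critical value for a two-sided test at α = 0.005: z_{α/2} = 2.807.
Power = Φ(δ − 2.807) + Φ(−δ − 2.807) = Φ(-1.586) + Φ(-4.028) = 0.0564 + 0.0000 = 0.0564.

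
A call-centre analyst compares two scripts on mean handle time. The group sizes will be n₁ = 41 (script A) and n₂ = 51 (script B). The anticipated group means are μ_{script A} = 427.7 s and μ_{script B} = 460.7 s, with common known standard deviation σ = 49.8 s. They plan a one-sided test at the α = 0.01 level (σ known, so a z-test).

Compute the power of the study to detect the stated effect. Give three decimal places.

Standardized effect: d = |μ_{script A} − μ_{script B}| / σ = |427.7 − 460.7| / 49.8 = 0.6627
Noncentrality parameter: δ = d / √(1/n₁ + 1/n₂) = 0.6627 / √(1/41 + 1/51) = 3.1591
One-sided α = 0.01 → critical value z_{0.01} = 2.326.
Power = P(Z > 2.326 − δ) = Φ(0.833) = 0.7975.

Power ≈ 0.798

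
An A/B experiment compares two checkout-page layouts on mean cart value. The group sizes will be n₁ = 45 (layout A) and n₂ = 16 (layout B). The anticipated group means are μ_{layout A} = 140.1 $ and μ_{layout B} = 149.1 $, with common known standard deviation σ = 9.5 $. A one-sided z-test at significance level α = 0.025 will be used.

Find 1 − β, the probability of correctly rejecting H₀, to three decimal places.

Power ≈ 0.902

Standardized effect: d = |μ_{layout A} − μ_{layout B}| / σ = |140.1 − 149.1| / 9.5 = 0.9474
Noncentrality parameter: δ = d / √(1/n₁ + 1/n₂) = 0.9474 / √(1/45 + 1/16) = 3.2548
Critical value for a one-sided test at α = 0.025: z_α = 1.960.
Power = P(Z > 1.960 − δ) = Φ(1.295) = 0.9023.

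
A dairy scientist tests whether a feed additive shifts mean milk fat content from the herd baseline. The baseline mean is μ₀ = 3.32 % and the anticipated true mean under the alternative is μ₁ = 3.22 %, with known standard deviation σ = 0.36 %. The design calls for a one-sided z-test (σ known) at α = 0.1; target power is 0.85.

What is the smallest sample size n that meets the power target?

Standardized effect: d = |μ₁ − μ₀| / σ = |3.22 − 3.32| / 0.36 = 0.2778
For power 0.85 need Φ(δ − z_{0.1}) = 0.85, so δ = z_{0.1} + z_{0.15} = 1.282 + 1.036 = 2.318.
δ = d·√n ⇒ n = (δ/d)² = (2.318 / 0.2778)² = 69.63.
Round up to the next whole unit.

n = 70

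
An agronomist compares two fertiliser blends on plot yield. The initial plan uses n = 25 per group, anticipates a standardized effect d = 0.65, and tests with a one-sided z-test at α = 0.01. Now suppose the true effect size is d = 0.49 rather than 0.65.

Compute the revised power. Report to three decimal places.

Power ≈ 0.276

With d = 0.49: δ = d·√(n/2) = 0.49 × √(25/2) = 1.7324. Critical value z_{0.01} = 2.326.
Revised power = P(Z > 2.326 − δ) = Φ(-0.594) = 0.2763.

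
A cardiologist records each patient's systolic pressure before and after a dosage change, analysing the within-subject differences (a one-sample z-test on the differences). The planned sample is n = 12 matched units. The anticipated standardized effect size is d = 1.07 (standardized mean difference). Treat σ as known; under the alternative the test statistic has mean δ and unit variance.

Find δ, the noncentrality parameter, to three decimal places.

δ ≈ 3.707

δ = d·√n = 1.07 × √12 = 3.7066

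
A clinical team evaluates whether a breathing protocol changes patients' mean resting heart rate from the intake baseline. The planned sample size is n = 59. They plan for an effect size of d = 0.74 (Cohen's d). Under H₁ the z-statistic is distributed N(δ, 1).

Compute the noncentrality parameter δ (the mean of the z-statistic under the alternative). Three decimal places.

δ ≈ 5.684

The noncentrality parameter scales effect size by the design's sample-size factor: δ = d·√n = 0.74 × √59 = 5.6840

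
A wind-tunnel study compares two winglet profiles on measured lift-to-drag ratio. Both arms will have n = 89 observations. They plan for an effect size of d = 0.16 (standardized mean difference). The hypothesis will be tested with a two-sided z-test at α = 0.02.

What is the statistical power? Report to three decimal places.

Noncentrality parameter: δ = d·√(n/2) = 0.16 × √(89/2) = 1.0673
Two-sided α = 0.02 → critical value z_{0.01} = 2.326.
Power = Φ(δ − 2.326) + Φ(−δ − 2.326) = Φ(-1.259) + Φ(-3.394) = 0.1040 + 0.0003 = 0.1044.

Power ≈ 0.104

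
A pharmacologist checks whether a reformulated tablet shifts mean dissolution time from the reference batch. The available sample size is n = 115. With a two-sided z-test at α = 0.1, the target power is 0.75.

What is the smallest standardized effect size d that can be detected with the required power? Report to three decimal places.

d ≈ 0.216

Need Φ(δ − 1.645) = 0.75, so δ = 1.645 + 0.674 = 2.319.
(Lower-tail contribution to power is negligible for δ > 0.)
δ = d·√n ⇒ d = δ/√n = 2.319/√115 = 0.2163.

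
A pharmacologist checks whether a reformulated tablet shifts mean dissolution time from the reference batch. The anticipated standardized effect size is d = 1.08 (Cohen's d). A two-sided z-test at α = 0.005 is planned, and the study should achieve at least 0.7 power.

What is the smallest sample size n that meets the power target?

n = 10

For power 0.7 need Φ(δ − z_{0.0025}) = 0.7, so δ = z_{0.0025} + z_{0.30} = 2.807 + 0.524 = 3.331.
(For δ > 0 the lower-tail rejection region contributes negligibly to power, so the one-term inversion is standard.)
δ = d·√n ⇒ n = (δ/d)² = (3.331 / 1.08)² = 9.52.
Rounding up, n = 10.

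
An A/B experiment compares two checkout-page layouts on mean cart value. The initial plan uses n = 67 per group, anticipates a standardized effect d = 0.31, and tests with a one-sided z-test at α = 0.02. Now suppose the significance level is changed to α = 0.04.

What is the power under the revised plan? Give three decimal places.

Power ≈ 0.517

δ = d·√(n/2) = 0.31 × √(67/2) = 1.7943 (unchanged). New critical value: z_{0.04} = 1.751.
Revised power = P(Z > 1.751 − δ) = Φ(0.044) = 0.5174.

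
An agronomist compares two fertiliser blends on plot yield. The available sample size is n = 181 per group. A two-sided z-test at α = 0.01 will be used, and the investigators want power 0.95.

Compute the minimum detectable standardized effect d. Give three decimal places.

Need Φ(δ − 2.576) = 0.95, so δ = 2.576 + 1.645 = 4.221.
(Lower-tail contribution to power is negligible for δ > 0.)
δ = d·√(n/2) ⇒ d = δ/√(n/2) = 4.221/√(181/2) = 0.4437.

d ≈ 0.444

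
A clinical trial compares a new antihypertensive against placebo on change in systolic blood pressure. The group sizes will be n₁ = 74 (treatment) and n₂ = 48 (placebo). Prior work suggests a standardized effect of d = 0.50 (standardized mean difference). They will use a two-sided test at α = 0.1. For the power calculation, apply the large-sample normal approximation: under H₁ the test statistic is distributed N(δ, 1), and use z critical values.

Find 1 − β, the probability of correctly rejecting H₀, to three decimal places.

Noncentrality parameter: δ = d / √(1/n₁ + 1/n₂) = 0.50 / √(1/74 + 1/48) = 2.6979
Critical value for a two-sided test at α = 0.1: z_{α/2} = 1.645.
Power = Φ(δ − 1.645) + Φ(−δ − 1.645) = Φ(1.053) + Φ(-4.343) = 0.8538 + 0.0000 = 0.8538.

Power ≈ 0.854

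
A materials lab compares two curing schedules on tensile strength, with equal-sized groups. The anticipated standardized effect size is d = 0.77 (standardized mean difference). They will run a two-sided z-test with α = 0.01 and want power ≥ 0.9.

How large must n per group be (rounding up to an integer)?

For power 0.9 need Φ(δ − z_{0.005}) = 0.9, so δ = z_{0.005} + z_{0.10} = 2.576 + 1.282 = 3.857.
(For δ > 0 the lower-tail rejection region contributes negligibly to power, so the one-term inversion is standard.)
δ = d·√(n/2) ⇒ n = 2(δ/d)² = 2 × (3.857 / 0.77)² = 50.19.
Round up to the next whole unit.

n = 51 per group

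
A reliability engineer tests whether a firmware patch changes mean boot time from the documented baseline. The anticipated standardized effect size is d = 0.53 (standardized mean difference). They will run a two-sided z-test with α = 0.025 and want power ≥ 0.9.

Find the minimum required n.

n = 45

Set Φ(δ − 2.241) = 0.9; then δ − 2.241 = Φ⁻¹(0.9) = 1.282, giving δ = 3.523.
(The Φ(−δ − z_{α/2}) term is vanishingly small for δ > 0 and is dropped in the standard sample-size formula.)
δ = d·√n ⇒ n = (δ/d)² = (3.523 / 0.53)² = 44.18.
Round up to the next whole unit.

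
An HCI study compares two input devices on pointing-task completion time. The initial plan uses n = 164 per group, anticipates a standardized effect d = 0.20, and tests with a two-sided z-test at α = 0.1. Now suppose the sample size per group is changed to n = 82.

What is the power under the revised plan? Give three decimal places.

Power ≈ 0.360

With n = 82 per group: δ = d·√(n/2) = 0.20 × √(82/2) = 1.2806. Critical value z_{0.05} = 1.645.
Revised power = Φ(δ − 1.645) + Φ(−δ − 1.645) = Φ(-0.364) + Φ(-2.925) = 0.3578 + 0.0017 = 0.3596.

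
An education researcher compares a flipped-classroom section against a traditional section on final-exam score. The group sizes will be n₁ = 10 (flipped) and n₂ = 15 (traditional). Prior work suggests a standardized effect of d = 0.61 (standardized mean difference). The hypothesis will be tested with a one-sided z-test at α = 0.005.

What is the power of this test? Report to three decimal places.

Noncentrality parameter: δ = d / √(1/n₁ + 1/n₂) = 0.61 / √(1/10 + 1/15) = 1.4942
Critical value for a one-sided test at α = 0.005: z_α = 2.576.
Power = Φ(δ − 2.576) = Φ(-1.082) = 0.1397.

Power ≈ 0.140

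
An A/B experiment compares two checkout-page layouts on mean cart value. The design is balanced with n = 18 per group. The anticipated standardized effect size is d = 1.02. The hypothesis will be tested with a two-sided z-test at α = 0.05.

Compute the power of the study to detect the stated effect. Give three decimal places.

Power ≈ 0.864

Noncentrality parameter: δ = d·√(n/2) = 1.02 × √(18/2) = 3.0600
Two-sided α = 0.05 → critical value z_{0.025} = 1.960.
Power = Φ(δ − 1.960) + Φ(−δ − 1.960) = Φ(1.100) + Φ(-5.020) = 0.8643 + 0.0000 = 0.8643.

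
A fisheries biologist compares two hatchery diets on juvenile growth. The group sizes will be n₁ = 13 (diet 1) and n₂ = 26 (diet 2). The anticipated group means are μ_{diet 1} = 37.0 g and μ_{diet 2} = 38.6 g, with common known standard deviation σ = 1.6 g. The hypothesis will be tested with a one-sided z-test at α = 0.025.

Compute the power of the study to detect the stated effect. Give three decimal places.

Power ≈ 0.837

Standardized effect: d = |μ_{diet 1} − μ_{diet 2}| / σ = |37.0 − 38.6| / 1.6 = 1.0000
Noncentrality parameter: δ = d / √(1/n₁ + 1/n₂) = 1.0000 / √(1/13 + 1/26) = 2.9439
One-sided α = 0.025 → critical value z_{0.025} = 1.960.
Power = P(Z > 1.960 − δ) = Φ(0.984) = 0.8374.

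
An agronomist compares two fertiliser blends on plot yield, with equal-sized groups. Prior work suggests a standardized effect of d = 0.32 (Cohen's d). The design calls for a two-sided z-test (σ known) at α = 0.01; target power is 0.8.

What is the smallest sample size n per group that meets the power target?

n = 229 per group

Set Φ(δ − 2.576) = 0.8; then δ − 2.576 = Φ⁻¹(0.8) = 0.842, giving δ = 3.417.
(The Φ(−δ − z_{α/2}) term is vanishingly small for δ > 0 and is dropped in the standard sample-size formula.)
δ = d·√(n/2) ⇒ n = 2(δ/d)² = 2 × (3.417 / 0.32)² = 228.10.
Round up to the next whole unit.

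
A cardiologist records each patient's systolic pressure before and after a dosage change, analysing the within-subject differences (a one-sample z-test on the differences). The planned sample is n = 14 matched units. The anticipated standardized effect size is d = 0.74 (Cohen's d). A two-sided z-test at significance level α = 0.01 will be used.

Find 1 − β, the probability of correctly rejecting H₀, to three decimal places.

Noncentrality parameter: δ = d·√n = 0.74 × √14 = 2.7688
Critical value for a two-sided test at α = 0.01: z_{α/2} = 2.576.
Power = Φ(δ − 2.576) + Φ(−δ − 2.576) = Φ(0.193) + Φ(-5.345) = 0.5765 + 0.0000 = 0.5765.

Power ≈ 0.577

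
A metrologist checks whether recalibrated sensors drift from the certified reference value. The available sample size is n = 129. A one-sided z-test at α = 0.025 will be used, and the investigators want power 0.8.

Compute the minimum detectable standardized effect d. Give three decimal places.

d ≈ 0.247

Required noncentrality: δ = z_{0.025} + z_{0.20} = 1.960 + 0.842 = 2.802.
δ = d·√n ⇒ d = δ/√n = 2.802/√129 = 0.2467.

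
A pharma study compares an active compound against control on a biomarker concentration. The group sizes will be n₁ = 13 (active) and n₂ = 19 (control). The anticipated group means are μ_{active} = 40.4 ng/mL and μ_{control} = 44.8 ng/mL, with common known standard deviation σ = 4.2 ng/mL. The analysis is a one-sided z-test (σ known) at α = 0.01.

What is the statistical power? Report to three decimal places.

Standardized effect: d = |μ_{active} − μ_{control}| / σ = |40.4 − 44.8| / 4.2 = 1.0476
Noncentrality parameter: δ = d / √(1/n₁ + 1/n₂) = 1.0476 / √(1/13 + 1/19) = 2.9106
Critical value for a one-sided test at α = 0.01: z_α = 2.326.
Power = Φ(δ − 2.326) = Φ(0.584) = 0.7205.

Power ≈ 0.720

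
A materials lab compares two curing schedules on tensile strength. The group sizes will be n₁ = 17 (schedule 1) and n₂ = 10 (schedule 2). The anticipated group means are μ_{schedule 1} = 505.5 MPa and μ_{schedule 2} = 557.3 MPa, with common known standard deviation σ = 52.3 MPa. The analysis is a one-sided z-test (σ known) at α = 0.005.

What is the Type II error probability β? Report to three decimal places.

Standardized effect: d = |μ_{schedule 1} − μ_{schedule 2}| / σ = |505.5 − 557.3| / 52.3 = 0.9904
Noncentrality parameter: δ = d / √(1/n₁ + 1/n₂) = 0.9904 / √(1/17 + 1/10) = 2.4853
One-sided α = 0.005 → critical value z_{0.005} = 2.576.
Power = Φ(δ − 2.576) = Φ(-0.091) = 0.4639.
Type II error: β = 1 − power = 1 − 0.4639 = 0.5361.

β ≈ 0.536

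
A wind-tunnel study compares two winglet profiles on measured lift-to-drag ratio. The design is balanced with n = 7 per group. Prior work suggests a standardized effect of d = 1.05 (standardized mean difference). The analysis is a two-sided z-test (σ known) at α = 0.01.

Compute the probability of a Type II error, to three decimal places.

β ≈ 0.730

Noncentrality parameter: δ = d·√(n/2) = 1.05 × √(7/2) = 1.9644
Two-sided α = 0.01 → critical value z_{0.005} = 2.576.
Power = Φ(δ − 2.576) + Φ(−δ − 2.576) = Φ(-0.611) + Φ(-4.540) = 0.2704 + 0.0000 = 0.2705.
Type II error: β = 1 − power = 1 − 0.2705 = 0.7295.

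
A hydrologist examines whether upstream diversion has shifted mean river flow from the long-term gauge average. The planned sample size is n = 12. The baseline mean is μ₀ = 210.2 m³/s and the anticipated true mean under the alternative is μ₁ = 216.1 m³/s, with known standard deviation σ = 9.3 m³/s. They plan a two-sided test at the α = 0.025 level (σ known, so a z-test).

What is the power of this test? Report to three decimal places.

Power ≈ 0.483

Standardized effect: d = |μ₁ − μ₀| / σ = |216.1 − 210.2| / 9.3 = 0.6344
Noncentrality parameter: δ = d·√n = 0.6344 × √12 = 2.1977
Two-sided α = 0.025 → critical value z_{0.0125} = 2.241.
Power = Φ(δ − 2.241) + Φ(−δ − 2.241) = Φ(-0.044) + Φ(-4.439) = 0.4826 + 0.0000 = 0.4826.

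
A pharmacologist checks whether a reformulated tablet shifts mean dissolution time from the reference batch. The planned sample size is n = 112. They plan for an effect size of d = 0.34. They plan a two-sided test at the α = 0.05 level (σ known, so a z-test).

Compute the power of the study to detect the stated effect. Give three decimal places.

Noncentrality parameter: δ = d·√n = 0.34 × √112 = 3.5982
Two-sided α = 0.05 → critical value z_{0.025} = 1.960.
Power = Φ(δ − 1.960) + Φ(−δ − 1.960) = Φ(1.638) + Φ(-5.558) = 0.9493 + 0.0000 = 0.9493.

Power ≈ 0.949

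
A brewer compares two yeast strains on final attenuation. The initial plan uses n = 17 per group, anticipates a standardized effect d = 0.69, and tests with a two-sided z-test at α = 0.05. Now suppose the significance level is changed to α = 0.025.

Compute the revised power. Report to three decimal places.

Power ≈ 0.409

δ = d·√(n/2) = 0.69 × √(17/2) = 2.0117 (unchanged). New critical value: z_{0.0125} = 2.241.
Revised power = Φ(δ − 2.241) + Φ(−δ − 2.241) = Φ(-0.230) + Φ(-4.253) = 0.4092 + 0.0000 = 0.4092.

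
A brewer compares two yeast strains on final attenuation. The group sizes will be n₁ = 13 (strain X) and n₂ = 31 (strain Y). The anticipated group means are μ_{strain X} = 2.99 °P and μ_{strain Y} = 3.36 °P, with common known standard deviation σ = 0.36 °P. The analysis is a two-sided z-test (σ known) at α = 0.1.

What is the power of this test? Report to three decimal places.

Power ≈ 0.929

Standardized effect: d = |μ_{strain X} − μ_{strain Y}| / σ = |2.99 − 3.36| / 0.36 = 1.0278
Noncentrality parameter: δ = d / √(1/n₁ + 1/n₂) = 1.0278 / √(1/13 + 1/31) = 3.1105
Two-sided α = 0.1 → critical value z_{0.05} = 1.645.
Power = Φ(δ − 1.645) + Φ(−δ − 1.645) = Φ(1.466) + Φ(-4.755) = 0.9286 + 0.0000 = 0.9286.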